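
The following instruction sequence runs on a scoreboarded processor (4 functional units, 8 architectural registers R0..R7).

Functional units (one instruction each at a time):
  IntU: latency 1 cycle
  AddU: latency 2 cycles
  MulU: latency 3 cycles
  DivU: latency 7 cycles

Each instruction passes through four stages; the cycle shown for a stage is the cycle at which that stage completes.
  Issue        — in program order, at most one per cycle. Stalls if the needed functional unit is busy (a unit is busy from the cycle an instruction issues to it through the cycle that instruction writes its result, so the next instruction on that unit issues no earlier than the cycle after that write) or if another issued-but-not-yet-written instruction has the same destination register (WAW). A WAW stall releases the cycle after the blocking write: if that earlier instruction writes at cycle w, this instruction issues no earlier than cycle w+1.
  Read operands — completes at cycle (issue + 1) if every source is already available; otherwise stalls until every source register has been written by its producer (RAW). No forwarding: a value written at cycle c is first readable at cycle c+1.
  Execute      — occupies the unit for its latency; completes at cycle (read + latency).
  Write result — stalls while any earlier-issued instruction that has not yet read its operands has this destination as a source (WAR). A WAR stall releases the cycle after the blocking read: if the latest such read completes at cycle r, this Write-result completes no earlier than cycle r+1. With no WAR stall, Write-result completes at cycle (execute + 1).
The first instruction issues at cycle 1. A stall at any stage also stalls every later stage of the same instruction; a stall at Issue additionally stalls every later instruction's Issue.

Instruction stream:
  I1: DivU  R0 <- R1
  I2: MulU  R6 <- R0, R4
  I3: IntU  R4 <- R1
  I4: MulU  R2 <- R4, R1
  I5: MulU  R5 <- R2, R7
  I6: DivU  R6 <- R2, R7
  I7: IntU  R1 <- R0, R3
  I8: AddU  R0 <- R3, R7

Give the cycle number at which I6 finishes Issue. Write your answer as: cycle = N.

[I1] 1/2/9/10
[I2] 2/11/14/15  (RAW R0: wait I1 write@10)
[I3] 3/4/5/12  (WAR R4: wait I2 read@11)
[I4] 16/17/20/21  (struct: MulU busy until I2 writes@15)
[I5] 22/23/26/27  (struct: MulU busy until I4 writes@21)
[I6] 23/24/31/32
[I7] 24/25/26/27
[I8] 25/26/28/29

cycle = 23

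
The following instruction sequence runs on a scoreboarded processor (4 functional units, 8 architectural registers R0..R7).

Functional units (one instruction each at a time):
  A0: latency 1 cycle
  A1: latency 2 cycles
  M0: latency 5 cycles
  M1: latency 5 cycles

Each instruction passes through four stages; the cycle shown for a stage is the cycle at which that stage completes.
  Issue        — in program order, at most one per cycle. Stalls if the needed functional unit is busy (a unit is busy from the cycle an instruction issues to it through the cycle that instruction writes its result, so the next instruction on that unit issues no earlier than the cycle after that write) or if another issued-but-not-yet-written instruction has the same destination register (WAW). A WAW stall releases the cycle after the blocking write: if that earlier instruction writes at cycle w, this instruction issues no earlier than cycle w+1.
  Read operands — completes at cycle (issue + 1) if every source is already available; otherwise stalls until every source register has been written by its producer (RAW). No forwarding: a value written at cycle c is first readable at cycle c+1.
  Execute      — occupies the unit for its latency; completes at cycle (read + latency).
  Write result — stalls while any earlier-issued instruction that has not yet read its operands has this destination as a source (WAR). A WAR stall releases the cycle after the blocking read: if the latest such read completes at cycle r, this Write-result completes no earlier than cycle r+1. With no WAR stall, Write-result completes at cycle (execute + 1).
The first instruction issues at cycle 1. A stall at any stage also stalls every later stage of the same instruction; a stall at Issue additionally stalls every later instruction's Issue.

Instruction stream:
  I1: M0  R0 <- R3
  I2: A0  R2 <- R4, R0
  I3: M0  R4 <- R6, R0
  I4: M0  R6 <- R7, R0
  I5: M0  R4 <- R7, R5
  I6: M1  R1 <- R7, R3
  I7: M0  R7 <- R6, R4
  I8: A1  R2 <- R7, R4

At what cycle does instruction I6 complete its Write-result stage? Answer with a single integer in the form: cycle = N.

[1] issue I1 (M0)
[2] I1 read-ops | issue I2 (A0)
[7] I1 finished on M0
[8] I1→R0
[9] I2 read-ops | issue I3 (M0)
[10] I2 finished on A0 | I3 read-ops
[11] I2→R2
[15] I3 finished on M0
[16] I3→R4
[17] issue I4 (M0)
[18] I4 read-ops
[23] I4 finished on M0
[24] I4→R6
[25] issue I5 (M0)
[26] I5 read-ops | issue I6 (M1)
[27] I6 read-ops
[31] I5 finished on M0
[32] I5→R4 | I6 finished on M1
[33] I6→R1 | issue I7 (M0)
[34] I7 read-ops | issue I8 (A1)
[39] I7 finished on M0
[40] I7→R7
[41] I8 read-ops
[43] I8 finished on A1
[44] I8→R2

cycle = 33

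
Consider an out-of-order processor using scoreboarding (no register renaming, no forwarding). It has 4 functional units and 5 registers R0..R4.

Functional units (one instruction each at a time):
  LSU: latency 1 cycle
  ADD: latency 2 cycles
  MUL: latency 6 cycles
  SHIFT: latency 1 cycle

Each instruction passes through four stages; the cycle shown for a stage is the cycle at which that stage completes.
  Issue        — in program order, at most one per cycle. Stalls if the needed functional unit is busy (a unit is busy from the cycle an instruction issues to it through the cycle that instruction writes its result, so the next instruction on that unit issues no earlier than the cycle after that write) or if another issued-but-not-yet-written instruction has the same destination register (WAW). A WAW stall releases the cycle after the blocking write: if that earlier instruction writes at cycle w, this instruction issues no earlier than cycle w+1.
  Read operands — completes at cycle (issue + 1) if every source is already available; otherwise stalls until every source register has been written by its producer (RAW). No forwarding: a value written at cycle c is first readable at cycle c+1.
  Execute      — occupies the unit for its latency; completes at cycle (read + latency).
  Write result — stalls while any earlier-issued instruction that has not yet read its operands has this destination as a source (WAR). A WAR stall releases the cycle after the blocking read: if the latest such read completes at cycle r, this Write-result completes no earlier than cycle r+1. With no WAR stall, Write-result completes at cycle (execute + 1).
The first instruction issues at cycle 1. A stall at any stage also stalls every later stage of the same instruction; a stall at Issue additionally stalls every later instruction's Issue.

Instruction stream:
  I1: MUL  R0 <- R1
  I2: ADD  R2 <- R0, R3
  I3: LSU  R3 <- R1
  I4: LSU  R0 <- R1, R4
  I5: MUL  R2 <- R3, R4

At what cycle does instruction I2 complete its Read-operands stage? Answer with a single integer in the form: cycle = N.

cycle = 10

I1: IS=1 RO=2 EX=8 WR=9
I2: IS=2 RO=10 EX=12 WR=13  [RAW R0: wait I1 write@9]
I3: IS=3 RO=4 EX=5 WR=11  [WAR R3: wait I2 read@10]
I4: IS=12 RO=13 EX=14 WR=15  [struct: LSU busy until I3 writes@11]
I5: IS=14 RO=15 EX=21 WR=22  [WAW R2: wait I2 write@13]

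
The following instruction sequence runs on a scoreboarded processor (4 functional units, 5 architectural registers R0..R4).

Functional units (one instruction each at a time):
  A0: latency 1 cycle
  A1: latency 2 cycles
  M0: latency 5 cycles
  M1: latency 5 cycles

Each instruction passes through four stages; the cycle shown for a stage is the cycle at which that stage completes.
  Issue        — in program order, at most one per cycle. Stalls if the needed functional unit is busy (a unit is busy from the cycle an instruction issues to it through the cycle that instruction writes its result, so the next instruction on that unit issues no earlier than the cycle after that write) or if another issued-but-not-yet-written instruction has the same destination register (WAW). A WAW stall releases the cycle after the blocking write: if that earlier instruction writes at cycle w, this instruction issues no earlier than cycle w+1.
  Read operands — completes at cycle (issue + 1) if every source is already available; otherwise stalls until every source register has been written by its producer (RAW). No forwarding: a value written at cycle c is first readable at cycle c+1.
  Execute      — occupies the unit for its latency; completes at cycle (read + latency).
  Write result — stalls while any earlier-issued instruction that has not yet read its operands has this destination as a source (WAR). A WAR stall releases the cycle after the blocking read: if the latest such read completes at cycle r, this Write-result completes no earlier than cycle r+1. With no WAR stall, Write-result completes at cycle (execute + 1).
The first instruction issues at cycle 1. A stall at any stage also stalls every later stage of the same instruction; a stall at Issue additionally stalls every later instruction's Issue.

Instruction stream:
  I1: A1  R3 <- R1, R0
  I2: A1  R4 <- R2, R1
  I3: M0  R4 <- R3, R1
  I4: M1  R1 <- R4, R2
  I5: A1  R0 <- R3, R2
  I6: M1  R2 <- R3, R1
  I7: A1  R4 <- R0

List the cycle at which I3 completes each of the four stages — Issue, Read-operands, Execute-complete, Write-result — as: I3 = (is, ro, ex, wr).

t=1  I1 dispatched to A1
t=2  I1 operands ready
t=4  I1 complete
t=5  R3←I1
t=6  I2 dispatched to A1
t=7  I2 operands ready
t=9  I2 complete
t=10  R4←I2
t=11  I3 dispatched to M0
t=12  I3 operands ready · I4 dispatched to M1
t=13  I5 dispatched to A1
t=14  I5 operands ready
t=16  I5 complete
t=17  I3 complete · R0←I5
t=18  R4←I3
t=19  I4 operands ready
t=24  I4 complete
t=25  R1←I4
t=26  I6 dispatched to M1
t=27  I6 operands ready · I7 dispatched to A1
t=28  I7 operands ready
t=30  I7 complete
t=31  R4←I7
t=32  I6 complete
t=33  R2←I6

I3 = (11, 12, 17, 18)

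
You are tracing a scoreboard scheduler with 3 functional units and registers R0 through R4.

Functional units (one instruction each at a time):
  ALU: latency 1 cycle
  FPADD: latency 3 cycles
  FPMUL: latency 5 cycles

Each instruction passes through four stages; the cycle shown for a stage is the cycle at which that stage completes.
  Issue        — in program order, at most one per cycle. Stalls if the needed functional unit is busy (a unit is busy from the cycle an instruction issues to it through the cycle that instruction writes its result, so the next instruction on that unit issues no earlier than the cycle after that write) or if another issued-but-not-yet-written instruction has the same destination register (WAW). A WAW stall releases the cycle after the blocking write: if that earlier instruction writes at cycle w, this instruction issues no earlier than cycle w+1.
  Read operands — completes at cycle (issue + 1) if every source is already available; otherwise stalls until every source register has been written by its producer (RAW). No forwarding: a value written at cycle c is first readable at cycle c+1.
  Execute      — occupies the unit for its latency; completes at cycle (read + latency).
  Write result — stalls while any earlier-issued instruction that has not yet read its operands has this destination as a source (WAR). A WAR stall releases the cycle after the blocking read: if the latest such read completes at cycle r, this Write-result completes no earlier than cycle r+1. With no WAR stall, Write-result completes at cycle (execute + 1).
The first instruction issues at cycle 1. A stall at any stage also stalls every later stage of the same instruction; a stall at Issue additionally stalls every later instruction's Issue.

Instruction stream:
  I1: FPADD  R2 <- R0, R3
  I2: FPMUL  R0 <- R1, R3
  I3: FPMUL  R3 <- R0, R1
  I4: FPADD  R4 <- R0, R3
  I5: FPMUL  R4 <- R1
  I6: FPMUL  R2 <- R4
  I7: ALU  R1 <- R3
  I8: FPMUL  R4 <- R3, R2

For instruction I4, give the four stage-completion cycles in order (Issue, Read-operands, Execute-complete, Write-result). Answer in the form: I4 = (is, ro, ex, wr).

  I1 | 1 | 2 | 5 | 6
  I2 | 2 | 3 | 8 | 9
  I3 | 10 | 11 | 16 | 17   struct: FPMUL busy until I2 writes@9
  I4 | 11 | 18 | 21 | 22   RAW R3: wait I3 write@17
  I5 | 23 | 24 | 29 | 30   WAW R4: wait I4 write@22
  I6 | 31 | 32 | 37 | 38   struct: FPMUL busy until I5 writes@30
  I7 | 32 | 33 | 34 | 35
  I8 | 39 | 40 | 45 | 46   struct: FPMUL busy until I6 writes@38

I4 = (11, 18, 21, 22)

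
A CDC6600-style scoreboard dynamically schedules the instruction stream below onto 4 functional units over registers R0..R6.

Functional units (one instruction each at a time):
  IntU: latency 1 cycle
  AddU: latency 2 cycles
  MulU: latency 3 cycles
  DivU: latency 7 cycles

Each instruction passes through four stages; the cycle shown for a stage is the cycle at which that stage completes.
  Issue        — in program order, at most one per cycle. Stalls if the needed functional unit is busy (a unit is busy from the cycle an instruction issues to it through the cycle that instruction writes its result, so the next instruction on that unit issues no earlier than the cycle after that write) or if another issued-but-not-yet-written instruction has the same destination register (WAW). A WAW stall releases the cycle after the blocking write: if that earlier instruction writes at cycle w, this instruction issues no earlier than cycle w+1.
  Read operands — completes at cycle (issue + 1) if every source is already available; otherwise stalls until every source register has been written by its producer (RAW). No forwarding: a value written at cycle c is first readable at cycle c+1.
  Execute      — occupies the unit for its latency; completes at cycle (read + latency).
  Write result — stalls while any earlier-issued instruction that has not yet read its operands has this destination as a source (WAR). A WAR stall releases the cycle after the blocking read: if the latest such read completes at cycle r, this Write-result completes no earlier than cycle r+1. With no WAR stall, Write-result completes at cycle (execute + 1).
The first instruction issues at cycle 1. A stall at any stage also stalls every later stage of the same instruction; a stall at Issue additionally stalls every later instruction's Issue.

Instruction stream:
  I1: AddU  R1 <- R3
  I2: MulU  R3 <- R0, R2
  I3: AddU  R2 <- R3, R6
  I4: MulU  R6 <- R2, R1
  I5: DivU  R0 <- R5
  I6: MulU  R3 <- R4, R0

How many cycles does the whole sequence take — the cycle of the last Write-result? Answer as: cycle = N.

1) issue 1, read 2, done 4, write 5
2) issue 2, read 3, done 6, write 7
3) issue 6, read 8, done 10, write 11  <struct: AddU busy until I1 writes@5 / RAW R3: wait I2 write@7>
4) issue 8, read 12, done 15, write 16  <struct: MulU busy until I2 writes@7 / RAW R2: wait I3 write@11>
5) issue 9, read 10, done 17, write 18
6) issue 17, read 19, done 22, write 23  <struct: MulU busy until I4 writes@16 / RAW R0: wait I5 write@18>

cycle = 23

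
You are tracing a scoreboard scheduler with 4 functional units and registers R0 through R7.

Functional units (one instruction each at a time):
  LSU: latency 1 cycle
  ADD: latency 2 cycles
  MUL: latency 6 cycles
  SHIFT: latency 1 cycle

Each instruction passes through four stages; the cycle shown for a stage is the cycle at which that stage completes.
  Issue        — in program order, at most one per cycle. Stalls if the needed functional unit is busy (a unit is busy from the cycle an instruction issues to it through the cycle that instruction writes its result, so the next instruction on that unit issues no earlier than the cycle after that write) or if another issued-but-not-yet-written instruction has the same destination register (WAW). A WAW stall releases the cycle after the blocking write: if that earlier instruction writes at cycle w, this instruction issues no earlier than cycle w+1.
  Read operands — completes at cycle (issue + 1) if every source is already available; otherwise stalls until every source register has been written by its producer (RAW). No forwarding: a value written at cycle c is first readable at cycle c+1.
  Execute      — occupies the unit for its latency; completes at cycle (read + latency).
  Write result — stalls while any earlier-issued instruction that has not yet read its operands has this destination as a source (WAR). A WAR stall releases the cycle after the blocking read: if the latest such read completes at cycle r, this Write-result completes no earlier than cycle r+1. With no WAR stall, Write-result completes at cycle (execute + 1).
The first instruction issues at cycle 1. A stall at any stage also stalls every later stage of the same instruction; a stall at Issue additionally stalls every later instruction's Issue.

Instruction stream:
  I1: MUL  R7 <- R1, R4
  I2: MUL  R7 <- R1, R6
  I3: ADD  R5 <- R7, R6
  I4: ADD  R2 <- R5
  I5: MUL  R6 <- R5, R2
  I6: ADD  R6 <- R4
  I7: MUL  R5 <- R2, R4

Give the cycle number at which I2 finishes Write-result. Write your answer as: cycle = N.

cycle 1: issue I1 (MUL)
cycle 2: I1 read-ops
cycle 8: I1 finished on MUL
cycle 9: I1→R7
cycle 10: issue I2 (MUL)
cycle 11: I2 read-ops · issue I3 (ADD)
cycle 17: I2 finished on MUL
cycle 18: I2→R7
cycle 19: I3 read-ops
cycle 21: I3 finished on ADD
cycle 22: I3→R5
cycle 23: issue I4 (ADD)
cycle 24: I4 read-ops · issue I5 (MUL)
cycle 26: I4 finished on ADD
cycle 27: I4→R2
cycle 28: I5 read-ops
cycle 34: I5 finished on MUL
cycle 35: I5→R6
cycle 36: issue I6 (ADD)
cycle 37: I6 read-ops · issue I7 (MUL)
cycle 38: I7 read-ops
cycle 39: I6 finished on ADD
cycle 40: I6→R6
cycle 44: I7 finished on MUL
cycle 45: I7→R5

cycle = 18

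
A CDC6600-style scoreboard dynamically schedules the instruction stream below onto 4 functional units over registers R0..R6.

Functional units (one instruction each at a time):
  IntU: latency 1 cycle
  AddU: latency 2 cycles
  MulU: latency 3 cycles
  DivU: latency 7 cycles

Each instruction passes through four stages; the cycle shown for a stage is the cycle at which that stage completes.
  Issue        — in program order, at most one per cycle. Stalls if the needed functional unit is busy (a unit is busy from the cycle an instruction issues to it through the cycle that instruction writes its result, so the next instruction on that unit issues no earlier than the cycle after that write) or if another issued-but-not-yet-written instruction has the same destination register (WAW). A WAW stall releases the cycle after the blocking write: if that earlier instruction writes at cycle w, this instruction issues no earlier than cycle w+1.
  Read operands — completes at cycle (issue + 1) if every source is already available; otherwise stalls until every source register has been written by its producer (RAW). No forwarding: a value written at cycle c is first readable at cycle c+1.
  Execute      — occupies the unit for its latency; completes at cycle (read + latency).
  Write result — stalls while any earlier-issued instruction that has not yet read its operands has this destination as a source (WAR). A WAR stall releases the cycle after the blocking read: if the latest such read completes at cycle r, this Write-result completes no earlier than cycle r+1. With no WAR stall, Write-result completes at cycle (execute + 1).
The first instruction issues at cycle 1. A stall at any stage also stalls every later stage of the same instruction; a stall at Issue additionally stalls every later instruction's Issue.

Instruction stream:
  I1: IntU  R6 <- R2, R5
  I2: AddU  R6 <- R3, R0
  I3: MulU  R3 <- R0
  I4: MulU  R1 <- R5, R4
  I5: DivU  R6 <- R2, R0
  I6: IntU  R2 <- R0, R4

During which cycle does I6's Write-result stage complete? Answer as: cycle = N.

cycle = 17

I1  is:1  ro:2  ex:3  wr:4
I2  is:5  ro:6  ex:8  wr:9  — WAW R6: wait I1 write@4
I3  is:6  ro:7  ex:10  wr:11
I4  is:12  ro:13  ex:16  wr:17  — struct: MulU busy until I3 writes@11
I5  is:13  ro:14  ex:21  wr:22
I6  is:14  ro:15  ex:16  wr:17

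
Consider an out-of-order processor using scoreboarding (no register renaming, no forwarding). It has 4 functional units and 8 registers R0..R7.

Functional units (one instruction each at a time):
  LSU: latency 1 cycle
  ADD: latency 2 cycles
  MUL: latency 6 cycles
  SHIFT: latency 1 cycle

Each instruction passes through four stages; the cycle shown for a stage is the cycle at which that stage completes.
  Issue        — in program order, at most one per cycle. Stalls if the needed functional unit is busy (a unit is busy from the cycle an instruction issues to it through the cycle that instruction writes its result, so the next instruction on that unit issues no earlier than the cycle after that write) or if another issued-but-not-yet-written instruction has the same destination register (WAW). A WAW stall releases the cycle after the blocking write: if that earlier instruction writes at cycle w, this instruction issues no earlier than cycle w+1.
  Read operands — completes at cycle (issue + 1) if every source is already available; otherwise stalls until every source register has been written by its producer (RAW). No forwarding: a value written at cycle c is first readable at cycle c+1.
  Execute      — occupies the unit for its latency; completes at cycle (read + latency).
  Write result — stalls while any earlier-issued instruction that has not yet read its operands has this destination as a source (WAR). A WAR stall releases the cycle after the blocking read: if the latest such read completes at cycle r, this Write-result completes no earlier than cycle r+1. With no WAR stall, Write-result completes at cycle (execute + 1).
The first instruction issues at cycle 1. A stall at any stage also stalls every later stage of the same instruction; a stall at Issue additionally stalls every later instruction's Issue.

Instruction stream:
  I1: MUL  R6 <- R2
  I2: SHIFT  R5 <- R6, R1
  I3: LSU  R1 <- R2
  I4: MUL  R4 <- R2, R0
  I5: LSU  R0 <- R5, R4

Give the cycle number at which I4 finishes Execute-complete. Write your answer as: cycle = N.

cycle = 17

  I1 | 1 | 2 | 8 | 9
  I2 | 2 | 10 | 11 | 12   RAW R6: wait I1 write@9
  I3 | 3 | 4 | 5 | 11   WAR R1: wait I2 read@10
  I4 | 10 | 11 | 17 | 18   struct: MUL busy until I1 writes@9
  I5 | 12 | 19 | 20 | 21   struct: LSU busy until I3 writes@11 · RAW R4: wait I4 write@18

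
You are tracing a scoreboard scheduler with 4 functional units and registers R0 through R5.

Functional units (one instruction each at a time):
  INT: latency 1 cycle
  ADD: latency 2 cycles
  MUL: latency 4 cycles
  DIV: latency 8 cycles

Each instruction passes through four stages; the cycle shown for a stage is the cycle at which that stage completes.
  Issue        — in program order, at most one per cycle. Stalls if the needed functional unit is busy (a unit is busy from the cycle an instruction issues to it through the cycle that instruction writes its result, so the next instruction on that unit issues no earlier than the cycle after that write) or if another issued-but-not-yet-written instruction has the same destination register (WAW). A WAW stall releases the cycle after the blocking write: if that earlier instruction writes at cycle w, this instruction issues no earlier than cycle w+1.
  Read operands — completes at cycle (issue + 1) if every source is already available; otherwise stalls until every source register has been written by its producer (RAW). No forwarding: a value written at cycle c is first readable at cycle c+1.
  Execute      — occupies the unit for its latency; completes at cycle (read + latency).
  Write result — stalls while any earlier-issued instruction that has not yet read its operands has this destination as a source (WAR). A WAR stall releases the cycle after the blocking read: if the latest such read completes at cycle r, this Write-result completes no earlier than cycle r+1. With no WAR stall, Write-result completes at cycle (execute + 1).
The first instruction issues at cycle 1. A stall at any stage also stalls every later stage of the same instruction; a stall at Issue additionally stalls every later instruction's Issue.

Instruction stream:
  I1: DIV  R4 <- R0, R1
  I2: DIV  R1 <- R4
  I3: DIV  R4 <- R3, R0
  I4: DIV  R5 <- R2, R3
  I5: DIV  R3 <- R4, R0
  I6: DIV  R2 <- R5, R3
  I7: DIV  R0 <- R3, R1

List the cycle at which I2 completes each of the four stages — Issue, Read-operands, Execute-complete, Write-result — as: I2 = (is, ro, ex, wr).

I2 = (12, 13, 21, 22)

cycle 1: I1 issues→DIV
cycle 2: I1 reads
cycle 10: I1 exec-done
cycle 11: I1 writes R4
cycle 12: I2 issues→DIV
cycle 13: I2 reads
cycle 21: I2 exec-done
cycle 22: I2 writes R1
cycle 23: I3 issues→DIV
cycle 24: I3 reads
cycle 32: I3 exec-done
cycle 33: I3 writes R4
cycle 34: I4 issues→DIV
cycle 35: I4 reads
cycle 43: I4 exec-done
cycle 44: I4 writes R5
cycle 45: I5 issues→DIV
cycle 46: I5 reads
cycle 54: I5 exec-done
cycle 55: I5 writes R3
cycle 56: I6 issues→DIV
cycle 57: I6 reads
cycle 65: I6 exec-done
cycle 66: I6 writes R2
cycle 67: I7 issues→DIV
cycle 68: I7 reads
cycle 76: I7 exec-done
cycle 77: I7 writes R0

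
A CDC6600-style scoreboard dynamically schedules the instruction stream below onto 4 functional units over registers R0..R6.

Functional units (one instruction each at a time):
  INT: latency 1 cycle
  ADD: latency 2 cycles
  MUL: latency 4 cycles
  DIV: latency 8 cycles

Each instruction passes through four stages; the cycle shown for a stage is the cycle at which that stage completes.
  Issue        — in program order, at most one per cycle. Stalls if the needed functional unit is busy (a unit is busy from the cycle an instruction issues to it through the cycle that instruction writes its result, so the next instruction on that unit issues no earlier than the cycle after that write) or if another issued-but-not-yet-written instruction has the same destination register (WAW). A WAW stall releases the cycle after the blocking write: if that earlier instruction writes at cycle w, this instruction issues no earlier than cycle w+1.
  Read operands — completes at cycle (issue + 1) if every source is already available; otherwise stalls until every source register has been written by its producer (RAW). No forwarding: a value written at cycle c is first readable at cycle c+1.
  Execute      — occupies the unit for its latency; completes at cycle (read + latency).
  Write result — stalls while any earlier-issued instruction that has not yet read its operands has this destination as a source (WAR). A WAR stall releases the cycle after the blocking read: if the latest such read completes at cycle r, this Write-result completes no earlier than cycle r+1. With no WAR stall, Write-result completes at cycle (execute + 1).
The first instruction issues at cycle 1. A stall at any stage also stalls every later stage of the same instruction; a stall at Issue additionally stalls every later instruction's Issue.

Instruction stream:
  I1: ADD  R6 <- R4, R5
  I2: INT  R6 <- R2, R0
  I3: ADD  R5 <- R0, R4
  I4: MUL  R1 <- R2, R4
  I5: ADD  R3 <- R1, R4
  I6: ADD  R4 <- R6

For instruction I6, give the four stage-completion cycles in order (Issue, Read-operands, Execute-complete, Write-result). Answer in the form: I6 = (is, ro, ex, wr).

[1] I1 dispatched to ADD
[2] I1 operands ready
[4] I1 complete
[5] R6←I1
[6] I2 dispatched to INT
[7] I2 operands ready · I3 dispatched to ADD
[8] I2 complete · I3 operands ready · I4 dispatched to MUL
[9] R6←I2 · I4 operands ready
[10] I3 complete
[11] R5←I3
[12] I5 dispatched to ADD
[13] I4 complete
[14] R1←I4
[15] I5 operands ready
[17] I5 complete
[18] R3←I5
[19] I6 dispatched to ADD
[20] I6 operands ready
[22] I6 complete
[23] R4←I6

I6 = (19, 20, 22, 23)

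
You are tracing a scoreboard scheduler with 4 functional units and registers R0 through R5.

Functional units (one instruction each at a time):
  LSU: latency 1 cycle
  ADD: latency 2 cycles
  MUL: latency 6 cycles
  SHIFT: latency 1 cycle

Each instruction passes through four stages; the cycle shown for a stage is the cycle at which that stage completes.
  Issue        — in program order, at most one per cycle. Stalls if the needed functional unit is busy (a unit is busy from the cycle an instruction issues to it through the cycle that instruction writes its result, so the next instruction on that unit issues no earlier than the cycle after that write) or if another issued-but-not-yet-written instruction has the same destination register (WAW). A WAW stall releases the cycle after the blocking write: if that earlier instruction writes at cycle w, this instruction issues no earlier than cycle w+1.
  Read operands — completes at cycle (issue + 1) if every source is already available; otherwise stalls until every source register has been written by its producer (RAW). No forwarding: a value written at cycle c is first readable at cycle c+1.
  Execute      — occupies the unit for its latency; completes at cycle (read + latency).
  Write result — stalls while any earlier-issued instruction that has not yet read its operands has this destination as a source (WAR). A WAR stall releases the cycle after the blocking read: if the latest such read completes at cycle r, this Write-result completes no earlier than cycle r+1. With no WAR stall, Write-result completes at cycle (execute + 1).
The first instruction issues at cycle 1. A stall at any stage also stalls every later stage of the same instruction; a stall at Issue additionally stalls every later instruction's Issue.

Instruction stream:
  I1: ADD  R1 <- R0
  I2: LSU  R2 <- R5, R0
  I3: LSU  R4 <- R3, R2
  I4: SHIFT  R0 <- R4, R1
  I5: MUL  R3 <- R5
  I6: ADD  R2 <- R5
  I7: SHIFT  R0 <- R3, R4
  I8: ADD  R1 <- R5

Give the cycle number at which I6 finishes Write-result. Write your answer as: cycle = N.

  I1 | 1 | 2 | 4 | 5
  I2 | 2 | 3 | 4 | 5
  I3 | 6 | 7 | 8 | 9   struct: LSU busy until I2 writes@5
  I4 | 7 | 10 | 11 | 12   RAW R4: wait I3 write@9
  I5 | 8 | 9 | 15 | 16
  I6 | 9 | 10 | 12 | 13
  I7 | 13 | 17 | 18 | 19   struct: SHIFT busy until I4 writes@12 · RAW R3: wait I5 write@16
  I8 | 14 | 15 | 17 | 18

cycle = 13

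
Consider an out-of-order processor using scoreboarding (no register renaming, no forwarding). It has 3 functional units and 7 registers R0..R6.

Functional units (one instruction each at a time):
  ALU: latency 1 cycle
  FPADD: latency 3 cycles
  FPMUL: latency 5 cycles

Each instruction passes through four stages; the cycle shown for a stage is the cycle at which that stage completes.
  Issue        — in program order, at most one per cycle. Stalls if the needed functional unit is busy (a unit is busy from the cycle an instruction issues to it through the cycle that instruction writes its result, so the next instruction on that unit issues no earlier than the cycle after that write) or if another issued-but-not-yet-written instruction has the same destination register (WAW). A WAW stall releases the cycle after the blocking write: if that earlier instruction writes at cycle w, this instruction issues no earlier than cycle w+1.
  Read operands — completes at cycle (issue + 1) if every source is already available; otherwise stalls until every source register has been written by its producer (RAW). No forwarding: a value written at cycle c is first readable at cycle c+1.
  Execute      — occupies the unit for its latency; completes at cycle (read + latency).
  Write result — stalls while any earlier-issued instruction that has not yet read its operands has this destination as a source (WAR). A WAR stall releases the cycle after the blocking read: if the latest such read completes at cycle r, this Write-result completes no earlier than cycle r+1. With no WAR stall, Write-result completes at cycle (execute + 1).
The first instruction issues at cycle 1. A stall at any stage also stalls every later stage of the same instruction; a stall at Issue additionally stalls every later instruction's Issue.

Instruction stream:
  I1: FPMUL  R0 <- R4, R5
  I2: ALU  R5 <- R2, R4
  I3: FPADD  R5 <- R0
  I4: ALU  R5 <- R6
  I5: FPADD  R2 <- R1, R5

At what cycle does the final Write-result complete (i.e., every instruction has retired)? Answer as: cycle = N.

cycle = 22

I1  is:1  ro:2  ex:7  wr:8
I2  is:2  ro:3  ex:4  wr:5
I3  is:6  ro:9  ex:12  wr:13  — WAW R5: wait I2 write@5, RAW R0: wait I1 write@8
I4  is:14  ro:15  ex:16  wr:17  — WAW R5: wait I3 write@13
I5  is:15  ro:18  ex:21  wr:22  — RAW R5: wait I4 write@17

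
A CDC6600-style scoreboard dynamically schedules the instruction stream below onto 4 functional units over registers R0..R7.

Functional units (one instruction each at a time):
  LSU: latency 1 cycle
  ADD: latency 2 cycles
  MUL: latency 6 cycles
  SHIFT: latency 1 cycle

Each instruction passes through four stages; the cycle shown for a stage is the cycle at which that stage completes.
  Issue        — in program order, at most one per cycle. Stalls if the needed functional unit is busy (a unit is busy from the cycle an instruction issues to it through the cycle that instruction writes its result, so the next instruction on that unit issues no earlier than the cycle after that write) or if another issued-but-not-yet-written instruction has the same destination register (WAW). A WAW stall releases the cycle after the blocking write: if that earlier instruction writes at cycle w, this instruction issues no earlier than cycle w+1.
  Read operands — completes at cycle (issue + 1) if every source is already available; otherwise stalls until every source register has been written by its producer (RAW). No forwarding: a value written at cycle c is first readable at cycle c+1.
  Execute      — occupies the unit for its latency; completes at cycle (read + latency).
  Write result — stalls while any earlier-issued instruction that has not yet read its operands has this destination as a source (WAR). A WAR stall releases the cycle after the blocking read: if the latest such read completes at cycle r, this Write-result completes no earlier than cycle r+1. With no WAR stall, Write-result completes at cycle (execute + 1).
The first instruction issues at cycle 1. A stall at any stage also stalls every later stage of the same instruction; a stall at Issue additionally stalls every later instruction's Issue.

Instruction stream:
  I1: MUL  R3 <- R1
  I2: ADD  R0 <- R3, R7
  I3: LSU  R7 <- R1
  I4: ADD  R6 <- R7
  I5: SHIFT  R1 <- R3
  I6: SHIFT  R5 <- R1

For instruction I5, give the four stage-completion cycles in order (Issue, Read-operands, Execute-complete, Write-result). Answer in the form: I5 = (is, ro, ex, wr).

t=1  I1 dispatched to MUL
t=2  I1 operands ready | I2 dispatched to ADD
t=3  I3 dispatched to LSU
t=4  I3 operands ready
t=5  I3 complete
t=8  I1 complete
t=9  R3←I1
t=10  I2 operands ready
t=11  R7←I3
t=12  I2 complete
t=13  R0←I2
t=14  I4 dispatched to ADD
t=15  I4 operands ready | I5 dispatched to SHIFT
t=16  I5 operands ready
t=17  I4 complete | I5 complete
t=18  R6←I4 | R1←I5
t=19  I6 dispatched to SHIFT
t=20  I6 operands ready
t=21  I6 complete
t=22  R5←I6

I5 = (15, 16, 17, 18)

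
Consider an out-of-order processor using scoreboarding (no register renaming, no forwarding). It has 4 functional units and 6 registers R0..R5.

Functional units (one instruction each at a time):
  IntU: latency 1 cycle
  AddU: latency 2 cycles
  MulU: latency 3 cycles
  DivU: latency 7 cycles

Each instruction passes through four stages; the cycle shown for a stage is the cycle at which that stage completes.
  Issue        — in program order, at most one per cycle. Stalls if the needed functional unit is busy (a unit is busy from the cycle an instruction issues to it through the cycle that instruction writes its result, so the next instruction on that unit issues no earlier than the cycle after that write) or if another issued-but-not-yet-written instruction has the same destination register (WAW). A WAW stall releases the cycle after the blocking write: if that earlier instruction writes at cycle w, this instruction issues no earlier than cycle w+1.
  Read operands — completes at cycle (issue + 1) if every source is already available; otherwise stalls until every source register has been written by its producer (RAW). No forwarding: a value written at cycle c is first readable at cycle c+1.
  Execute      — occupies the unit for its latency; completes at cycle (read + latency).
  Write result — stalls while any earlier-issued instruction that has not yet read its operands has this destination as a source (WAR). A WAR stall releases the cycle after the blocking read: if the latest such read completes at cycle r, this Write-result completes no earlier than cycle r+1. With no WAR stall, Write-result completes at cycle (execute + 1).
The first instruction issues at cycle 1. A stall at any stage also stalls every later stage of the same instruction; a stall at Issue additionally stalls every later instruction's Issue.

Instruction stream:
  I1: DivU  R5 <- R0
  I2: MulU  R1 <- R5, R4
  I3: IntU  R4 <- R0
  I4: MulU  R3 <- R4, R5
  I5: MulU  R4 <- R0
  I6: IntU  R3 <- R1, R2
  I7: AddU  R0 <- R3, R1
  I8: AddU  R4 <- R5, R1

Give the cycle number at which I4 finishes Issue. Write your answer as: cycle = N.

[1] I1 dispatched to DivU
[2] I1 operands ready | I2 dispatched to MulU
[3] I3 dispatched to IntU
[4] I3 operands ready
[5] I3 complete
[9] I1 complete
[10] R5←I1
[11] I2 operands ready
[12] R4←I3
[14] I2 complete
[15] R1←I2
[16] I4 dispatched to MulU
[17] I4 operands ready
[20] I4 complete
[21] R3←I4
[22] I5 dispatched to MulU
[23] I5 operands ready | I6 dispatched to IntU
[24] I6 operands ready | I7 dispatched to AddU
[25] I6 complete
[26] I5 complete | R3←I6
[27] R4←I5 | I7 operands ready
[29] I7 complete
[30] R0←I7
[31] I8 dispatched to AddU
[32] I8 operands ready
[34] I8 complete
[35] R4←I8

cycle = 16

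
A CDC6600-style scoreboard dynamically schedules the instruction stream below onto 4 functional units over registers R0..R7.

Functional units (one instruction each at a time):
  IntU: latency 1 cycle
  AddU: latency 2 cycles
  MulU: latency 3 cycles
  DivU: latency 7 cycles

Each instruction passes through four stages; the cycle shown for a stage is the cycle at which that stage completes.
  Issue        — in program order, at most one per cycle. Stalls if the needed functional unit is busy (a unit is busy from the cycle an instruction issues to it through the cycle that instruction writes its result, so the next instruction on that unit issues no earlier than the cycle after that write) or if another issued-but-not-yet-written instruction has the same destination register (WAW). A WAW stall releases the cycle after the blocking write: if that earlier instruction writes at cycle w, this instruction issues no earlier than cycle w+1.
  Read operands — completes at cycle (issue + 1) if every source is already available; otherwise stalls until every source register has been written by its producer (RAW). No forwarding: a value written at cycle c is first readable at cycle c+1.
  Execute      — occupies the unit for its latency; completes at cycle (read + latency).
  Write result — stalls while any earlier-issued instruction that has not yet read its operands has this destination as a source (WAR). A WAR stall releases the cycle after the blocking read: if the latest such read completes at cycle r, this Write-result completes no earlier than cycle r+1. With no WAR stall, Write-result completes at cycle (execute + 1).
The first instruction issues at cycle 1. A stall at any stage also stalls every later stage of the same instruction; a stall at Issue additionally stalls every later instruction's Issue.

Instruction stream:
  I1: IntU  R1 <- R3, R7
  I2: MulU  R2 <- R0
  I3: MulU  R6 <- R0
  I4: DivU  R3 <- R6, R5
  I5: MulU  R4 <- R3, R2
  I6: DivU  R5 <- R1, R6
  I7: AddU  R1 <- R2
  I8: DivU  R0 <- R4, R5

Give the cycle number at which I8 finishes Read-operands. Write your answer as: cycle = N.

I1  is:1  ro:2  ex:3  wr:4
I2  is:2  ro:3  ex:6  wr:7
I3  is:8  ro:9  ex:12  wr:13  — struct: MulU busy until I2 writes@7
I4  is:9  ro:14  ex:21  wr:22  — RAW R6: wait I3 write@13
I5  is:14  ro:23  ex:26  wr:27  — struct: MulU busy until I3 writes@13, RAW R3: wait I4 write@22
I6  is:23  ro:24  ex:31  wr:32  — struct: DivU busy until I4 writes@22
I7  is:24  ro:25  ex:27  wr:28
I8  is:33  ro:34  ex:41  wr:42  — struct: DivU busy until I6 writes@32

cycle = 34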